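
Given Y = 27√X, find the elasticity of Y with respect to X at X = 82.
Elasticity = 1/2

Elasticity = (dY/dX) · (X/Y)

dY/dX = 27/(2·√X)
At X = 82: dY/dX = 27·√82/164, Y = 27·√82

Elasticity = (27·√82/164) · (82 / (27·√82)) = 1/2

Interpretation: for a small percentage change in X, the percentage change in Y is approximately 0.50 times as large.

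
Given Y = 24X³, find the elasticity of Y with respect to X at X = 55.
Elasticity = 3

Elasticity = (dY/dX) · (X/Y)

dY/dX = 72·X²
At X = 55: dY/dX = 217800, Y = 3993000

Elasticity = 217800 · (55 / 3993000) = 3

Interpretation: for a small percentage change in X, the percentage change in Y is approximately 3.00 times as large.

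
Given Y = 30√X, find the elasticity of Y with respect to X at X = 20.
Elasticity = 1/2

Elasticity = (dY/dX) · (X/Y)

dY/dX = 15/√X
At X = 20: dY/dX = 3·√5/2, Y = 60·√5

Elasticity = (3·√5/2) · (20 / (60·√5)) = 1/2

Interpretation: for a small percentage change in X, the percentage change in Y is approximately 0.50 times as large.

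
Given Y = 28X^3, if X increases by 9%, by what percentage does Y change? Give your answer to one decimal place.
29.5%

For Y = 28X^3:
If X → X(1 + 0.09)
Then Y → Y · (1 + 0.09)^3
     ≈ Y · 1.2950

Percentage change = ((1 + 0.09)^3 − 1) × 100% ≈ 29.5%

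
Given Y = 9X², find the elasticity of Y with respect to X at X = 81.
Elasticity = 2

Elasticity = (dY/dX) · (X/Y)

dY/dX = 18·X
At X = 81: dY/dX = 1458, Y = 59049

Elasticity = 1458 · (81 / 59049) = 2

Interpretation: for a small percentage change in X, the percentage change in Y is approximately 2.00 times as large.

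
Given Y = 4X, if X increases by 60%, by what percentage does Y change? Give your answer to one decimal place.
60.0%

For Y = 4X:
If X → X(1 + 0.6)
Then Y → Y · (1 + 0.6)^1
     = Y · 1.6000

Percentage change = ((1 + 0.6)^1 − 1) × 100% = 60.0%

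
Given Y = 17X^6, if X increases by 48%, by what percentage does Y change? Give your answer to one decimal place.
950.9%

For Y = 17X^6:
If X → X(1 + 0.48)
Then Y → Y · (1 + 0.48)^6
     ≈ Y · 10.5092

Percentage change = ((1 + 0.48)^6 − 1) × 100% ≈ 950.9%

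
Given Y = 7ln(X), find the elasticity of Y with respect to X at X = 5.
Elasticity = 1/ln(5) ≈ 0.6213

Elasticity = (dY/dX) · (X/Y)

dY/dX = 7/X
At X = 5: dY/dX = 7/5, Y = 7·ln(5)

Elasticity = (7/5) · (5 / (7·ln(5))) = 1/ln(5) ≈ 0.6213

Interpretation: for a small percentage change in X, the percentage change in Y is approximately 0.62 times as large.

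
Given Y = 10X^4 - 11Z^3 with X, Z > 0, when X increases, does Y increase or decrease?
Y increases

Taking the partial derivative:
∂Y/∂X = 40X^3

∂Y/∂X = 40X^3 > 0 (assuming positive values)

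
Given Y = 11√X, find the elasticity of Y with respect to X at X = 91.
Elasticity = 1/2

Elasticity = (dY/dX) · (X/Y)

dY/dX = 11/(2·√X)
At X = 91: dY/dX = 11·√91/182, Y = 11·√91

Elasticity = (11·√91/182) · (91 / (11·√91)) = 1/2

Interpretation: for a small percentage change in X, the percentage change in Y is approximately 0.50 times as large.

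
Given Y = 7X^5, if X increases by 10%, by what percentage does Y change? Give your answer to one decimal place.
61.1%

For Y = 7X^5:
If X → X(1 + 0.1)
Then Y → Y · (1 + 0.1)^5
     ≈ Y · 1.6105

Percentage change = ((1 + 0.1)^5 − 1) × 100% ≈ 61.1%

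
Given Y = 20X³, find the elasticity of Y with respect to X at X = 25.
Elasticity = 3

Elasticity = (dY/dX) · (X/Y)

dY/dX = 60·X²
At X = 25: dY/dX = 37500, Y = 312500

Elasticity = 37500 · (25 / 312500) = 3

Interpretation: for a small percentage change in X, the percentage change in Y is approximately 3.00 times as large.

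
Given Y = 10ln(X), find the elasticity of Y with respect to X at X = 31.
Elasticity = 1/ln(31) ≈ 0.2912

Elasticity = (dY/dX) · (X/Y)

dY/dX = 10/X
At X = 31: dY/dX = 10/31, Y = 10·ln(31)

Elasticity = (10/31) · (31 / (10·ln(31))) = 1/ln(31) ≈ 0.2912

Interpretation: for a small percentage change in X, the percentage change in Y is approximately 0.29 times as large.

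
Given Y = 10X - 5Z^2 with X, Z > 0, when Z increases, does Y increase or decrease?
Y decreases

Taking the partial derivative:
∂Y/∂Z = -10Z

∂Y/∂Z = -10Z < 0 (assuming positive values)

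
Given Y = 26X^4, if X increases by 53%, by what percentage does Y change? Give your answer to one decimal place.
448.0%

For Y = 26X^4:
If X → X(1 + 0.53)
Then Y → Y · (1 + 0.53)^4
     ≈ Y · 5.4798

Percentage change = ((1 + 0.53)^4 − 1) × 100% ≈ 448.0%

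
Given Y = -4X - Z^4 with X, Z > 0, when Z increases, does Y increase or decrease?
Y decreases

Taking the partial derivative:
∂Y/∂Z = -4Z^3

∂Y/∂Z = -4Z^3 < 0 (assuming positive values)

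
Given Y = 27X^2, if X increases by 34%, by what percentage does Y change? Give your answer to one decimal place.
79.6%

For Y = 27X^2:
If X → X(1 + 0.34)
Then Y → Y · (1 + 0.34)^2
     = Y · 1.7956

Percentage change = ((1 + 0.34)^2 − 1) × 100% ≈ 79.6%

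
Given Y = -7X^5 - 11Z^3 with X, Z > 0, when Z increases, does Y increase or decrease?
Y decreases

Taking the partial derivative:
∂Y/∂Z = -33Z^2

∂Y/∂Z = -33Z^2 < 0 (assuming positive values)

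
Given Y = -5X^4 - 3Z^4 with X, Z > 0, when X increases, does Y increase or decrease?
Y decreases

Taking the partial derivative:
∂Y/∂X = -20X^3

∂Y/∂X = -20X^3 < 0 (assuming positive values)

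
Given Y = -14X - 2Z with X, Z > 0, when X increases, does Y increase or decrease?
Y decreases

Taking the partial derivative:
∂Y/∂X = -14

∂Y/∂X = -14 < 0 (assuming positive values)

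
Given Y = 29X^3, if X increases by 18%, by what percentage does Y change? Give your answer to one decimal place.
64.3%

For Y = 29X^3:
If X → X(1 + 0.18)
Then Y → Y · (1 + 0.18)^3
     ≈ Y · 1.6430

Percentage change = ((1 + 0.18)^3 − 1) × 100% ≈ 64.3%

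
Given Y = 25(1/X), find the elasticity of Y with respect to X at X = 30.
Elasticity = -1

Elasticity = (dY/dX) · (X/Y)

dY/dX = -25/X²
At X = 30: dY/dX = -1/36, Y = 5/6

Elasticity = (-1/36) · (30 / (5/6)) = -1

Interpretation: for a small percentage change in X, the percentage change in Y is approximately -1.00 times as large.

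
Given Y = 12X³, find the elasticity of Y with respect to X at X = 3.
Elasticity = 3

Elasticity = (dY/dX) · (X/Y)

dY/dX = 36·X²
At X = 3: dY/dX = 324, Y = 324

Elasticity = 324 · (3 / 324) = 3

Interpretation: for a small percentage change in X, the percentage change in Y is approximately 3.00 times as large.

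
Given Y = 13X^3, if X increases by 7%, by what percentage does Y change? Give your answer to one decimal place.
22.5%

For Y = 13X^3:
If X → X(1 + 0.07)
Then Y → Y · (1 + 0.07)^3
     ≈ Y · 1.2250

Percentage change = ((1 + 0.07)^3 − 1) × 100% ≈ 22.5%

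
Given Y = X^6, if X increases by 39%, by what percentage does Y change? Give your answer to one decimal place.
621.3%

For Y = X^6:
If X → X(1 + 0.39)
Then Y → Y · (1 + 0.39)^6
     ≈ Y · 7.2125

Percentage change = ((1 + 0.39)^6 − 1) × 100% ≈ 621.3%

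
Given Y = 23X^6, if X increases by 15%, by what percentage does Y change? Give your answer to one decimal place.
131.3%

For Y = 23X^6:
If X → X(1 + 0.15)
Then Y → Y · (1 + 0.15)^6
     ≈ Y · 2.3131

Percentage change = ((1 + 0.15)^6 − 1) × 100% ≈ 131.3%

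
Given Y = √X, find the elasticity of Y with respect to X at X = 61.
Elasticity = 1/2

Elasticity = (dY/dX) · (X/Y)

dY/dX = 1/(2·√X)
At X = 61: dY/dX = √61/122, Y = √61

Elasticity = (√61/122) · (61 / (√61)) = 1/2

Interpretation: for a small percentage change in X, the percentage change in Y is approximately 0.50 times as large.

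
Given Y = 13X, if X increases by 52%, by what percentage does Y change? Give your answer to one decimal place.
52.0%

For Y = 13X:
If X → X(1 + 0.52)
Then Y → Y · (1 + 0.52)^1
     = Y · 1.5200

Percentage change = ((1 + 0.52)^1 − 1) × 100% = 52.0%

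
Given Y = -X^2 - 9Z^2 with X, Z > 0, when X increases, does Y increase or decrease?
Y decreases

Taking the partial derivative:
∂Y/∂X = -2X

∂Y/∂X = -2X < 0 (assuming positive values)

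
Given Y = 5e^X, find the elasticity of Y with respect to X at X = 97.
Elasticity = 97

Elasticity = (dY/dX) · (X/Y)

dY/dX = 5·e^X
At X = 97: dY/dX = 5·e^97, Y = 5·e^97

Elasticity = (5·e^97) · (97 / (5·e^97)) = 97

Interpretation: for a small percentage change in X, the percentage change in Y is approximately 97.00 times as large.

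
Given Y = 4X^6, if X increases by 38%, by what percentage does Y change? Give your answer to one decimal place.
590.7%

For Y = 4X^6:
If X → X(1 + 0.38)
Then Y → Y · (1 + 0.38)^6
     ≈ Y · 6.9068

Percentage change = ((1 + 0.38)^6 − 1) × 100% ≈ 590.7%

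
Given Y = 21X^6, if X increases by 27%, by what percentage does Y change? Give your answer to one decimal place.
319.6%

For Y = 21X^6:
If X → X(1 + 0.27)
Then Y → Y · (1 + 0.27)^6
     ≈ Y · 4.1959

Percentage change = ((1 + 0.27)^6 − 1) × 100% ≈ 319.6%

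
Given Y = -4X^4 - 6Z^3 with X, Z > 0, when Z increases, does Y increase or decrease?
Y decreases

Taking the partial derivative:
∂Y/∂Z = -18Z^2

∂Y/∂Z = -18Z^2 < 0 (assuming positive values)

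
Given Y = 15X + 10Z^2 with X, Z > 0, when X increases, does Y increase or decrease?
Y increases

Taking the partial derivative:
∂Y/∂X = 15

∂Y/∂X = 15 > 0 (assuming positive values)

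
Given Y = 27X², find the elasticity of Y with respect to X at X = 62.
Elasticity = 2

Elasticity = (dY/dX) · (X/Y)

dY/dX = 54·X
At X = 62: dY/dX = 3348, Y = 103788

Elasticity = 3348 · (62 / 103788) = 2

Interpretation: for a small percentage change in X, the percentage change in Y is approximately 2.00 times as large.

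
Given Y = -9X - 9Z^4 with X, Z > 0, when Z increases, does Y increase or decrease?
Y decreases

Taking the partial derivative:
∂Y/∂Z = -36Z^3

∂Y/∂Z = -36Z^3 < 0 (assuming positive values)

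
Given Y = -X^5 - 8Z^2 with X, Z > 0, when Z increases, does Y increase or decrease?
Y decreases

Taking the partial derivative:
∂Y/∂Z = -16Z

∂Y/∂Z = -16Z < 0 (assuming positive values)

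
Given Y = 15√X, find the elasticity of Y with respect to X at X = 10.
Elasticity = 1/2

Elasticity = (dY/dX) · (X/Y)

dY/dX = 15/(2·√X)
At X = 10: dY/dX = 3·√10/4, Y = 15·√10

Elasticity = (3·√10/4) · (10 / (15·√10)) = 1/2

Interpretation: for a small percentage change in X, the percentage change in Y is approximately 0.50 times as large.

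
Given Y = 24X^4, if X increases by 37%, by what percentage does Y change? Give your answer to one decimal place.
252.3%

For Y = 24X^4:
If X → X(1 + 0.37)
Then Y → Y · (1 + 0.37)^4
     ≈ Y · 3.5228

Percentage change = ((1 + 0.37)^4 − 1) × 100% ≈ 252.3%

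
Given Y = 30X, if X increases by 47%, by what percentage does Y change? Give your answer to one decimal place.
47.0%

For Y = 30X:
If X → X(1 + 0.47)
Then Y → Y · (1 + 0.47)^1
     = Y · 1.4700

Percentage change = ((1 + 0.47)^1 − 1) × 100% = 47.0%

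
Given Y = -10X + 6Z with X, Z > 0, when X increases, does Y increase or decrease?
Y decreases

Taking the partial derivative:
∂Y/∂X = -10

∂Y/∂X = -10 < 0 (assuming positive values)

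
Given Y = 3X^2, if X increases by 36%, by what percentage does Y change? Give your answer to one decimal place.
85.0%

For Y = 3X^2:
If X → X(1 + 0.36)
Then Y → Y · (1 + 0.36)^2
     = Y · 1.8496

Percentage change = ((1 + 0.36)^2 − 1) × 100% ≈ 85.0%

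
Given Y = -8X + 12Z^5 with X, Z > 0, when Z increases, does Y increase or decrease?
Y increases

Taking the partial derivative:
∂Y/∂Z = 60Z^4

∂Y/∂Z = 60Z^4 > 0 (assuming positive values)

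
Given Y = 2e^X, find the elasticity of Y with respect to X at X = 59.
Elasticity = 59

Elasticity = (dY/dX) · (X/Y)

dY/dX = 2·e^X
At X = 59: dY/dX = 2·e^59, Y = 2·e^59

Elasticity = (2·e^59) · (59 / (2·e^59)) = 59

Interpretation: for a small percentage change in X, the percentage change in Y is approximately 59.00 times as large.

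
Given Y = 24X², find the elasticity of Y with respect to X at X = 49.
Elasticity = 2

Elasticity = (dY/dX) · (X/Y)

dY/dX = 48·X
At X = 49: dY/dX = 2352, Y = 57624

Elasticity = 2352 · (49 / 57624) = 2

Interpretation: for a small percentage change in X, the percentage change in Y is approximately 2.00 times as large.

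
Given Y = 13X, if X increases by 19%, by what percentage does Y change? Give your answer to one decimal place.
19.0%

For Y = 13X:
If X → X(1 + 0.19)
Then Y → Y · (1 + 0.19)^1
     = Y · 1.1900

Percentage change = ((1 + 0.19)^1 − 1) × 100% = 19.0%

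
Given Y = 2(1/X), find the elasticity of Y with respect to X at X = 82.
Elasticity = -1

Elasticity = (dY/dX) · (X/Y)

dY/dX = -2/X²
At X = 82: dY/dX = -1/3362, Y = 1/41

Elasticity = (-1/3362) · (82 / (1/41)) = -1

Interpretation: for a small percentage change in X, the percentage change in Y is approximately -1.00 times as large.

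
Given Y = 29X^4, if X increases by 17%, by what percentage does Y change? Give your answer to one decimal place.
87.4%

For Y = 29X^4:
If X → X(1 + 0.17)
Then Y → Y · (1 + 0.17)^4
     ≈ Y · 1.8739

Percentage change = ((1 + 0.17)^4 − 1) × 100% ≈ 87.4%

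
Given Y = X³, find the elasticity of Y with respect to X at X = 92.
Elasticity = 3

Elasticity = (dY/dX) · (X/Y)

dY/dX = 3·X²
At X = 92: dY/dX = 25392, Y = 778688

Elasticity = 25392 · (92 / 778688) = 3

Interpretation: for a small percentage change in X, the percentage change in Y is approximately 3.00 times as large.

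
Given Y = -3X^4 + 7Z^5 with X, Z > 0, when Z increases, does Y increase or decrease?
Y increases

Taking the partial derivative:
∂Y/∂Z = 35Z^4

∂Y/∂Z = 35Z^4 > 0 (assuming positive values)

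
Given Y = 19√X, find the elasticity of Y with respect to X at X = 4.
Elasticity = 1/2

Elasticity = (dY/dX) · (X/Y)

dY/dX = 19/(2·√X)
At X = 4: dY/dX = 19/4, Y = 38

Elasticity = (19/4) · (4 / 38) = 1/2

Interpretation: for a small percentage change in X, the percentage change in Y is approximately 0.50 times as large.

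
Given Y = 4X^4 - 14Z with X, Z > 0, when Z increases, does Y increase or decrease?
Y decreases

Taking the partial derivative:
∂Y/∂Z = -14

∂Y/∂Z = -14 < 0 (assuming positive values)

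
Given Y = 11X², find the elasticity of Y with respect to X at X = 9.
Elasticity = 2

Elasticity = (dY/dX) · (X/Y)

dY/dX = 22·X
At X = 9: dY/dX = 198, Y = 891

Elasticity = 198 · (9 / 891) = 2

Interpretation: for a small percentage change in X, the percentage change in Y is approximately 2.00 times as large.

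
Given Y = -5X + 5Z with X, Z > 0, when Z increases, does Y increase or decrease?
Y increases

Taking the partial derivative:
∂Y/∂Z = 5

∂Y/∂Z = 5 > 0 (assuming positive values)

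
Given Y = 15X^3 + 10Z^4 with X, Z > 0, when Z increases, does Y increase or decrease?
Y increases

Taking the partial derivative:
∂Y/∂Z = 40Z^3

∂Y/∂Z = 40Z^3 > 0 (assuming positive values)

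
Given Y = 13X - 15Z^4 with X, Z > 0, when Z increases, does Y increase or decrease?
Y decreases

Taking the partial derivative:
∂Y/∂Z = -60Z^3

∂Y/∂Z = -60Z^3 < 0 (assuming positive values)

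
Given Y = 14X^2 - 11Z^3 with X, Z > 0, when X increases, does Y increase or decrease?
Y increases

Taking the partial derivative:
∂Y/∂X = 28X

∂Y/∂X = 28X > 0 (assuming positive values)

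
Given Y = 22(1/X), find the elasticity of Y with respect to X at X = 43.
Elasticity = -1

Elasticity = (dY/dX) · (X/Y)

dY/dX = -22/X²
At X = 43: dY/dX = -22/1849, Y = 22/43

Elasticity = (-22/1849) · (43 / (22/43)) = -1

Interpretation: for a small percentage change in X, the percentage change in Y is approximately -1.00 times as large.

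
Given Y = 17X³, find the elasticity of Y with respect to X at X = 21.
Elasticity = 3

Elasticity = (dY/dX) · (X/Y)

dY/dX = 51·X²
At X = 21: dY/dX = 22491, Y = 157437

Elasticity = 22491 · (21 / 157437) = 3

Interpretation: for a small percentage change in X, the percentage change in Y is approximately 3.00 times as large.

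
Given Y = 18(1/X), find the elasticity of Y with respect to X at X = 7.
Elasticity = -1

Elasticity = (dY/dX) · (X/Y)

dY/dX = -18/X²
At X = 7: dY/dX = -18/49, Y = 18/7

Elasticity = (-18/49) · (7 / (18/7)) = -1

Interpretation: for a small percentage change in X, the percentage change in Y is approximately -1.00 times as large.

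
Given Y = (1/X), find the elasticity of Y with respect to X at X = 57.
Elasticity = -1

Elasticity = (dY/dX) · (X/Y)

dY/dX = -1/X²
At X = 57: dY/dX = -1/3249, Y = 1/57

Elasticity = (-1/3249) · (57 / (1/57)) = -1

Interpretation: for a small percentage change in X, the percentage change in Y is approximately -1.00 times as large.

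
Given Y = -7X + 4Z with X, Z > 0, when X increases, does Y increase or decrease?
Y decreases

Taking the partial derivative:
∂Y/∂X = -7

∂Y/∂X = -7 < 0 (assuming positive values)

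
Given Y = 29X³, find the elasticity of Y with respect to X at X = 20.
Elasticity = 3

Elasticity = (dY/dX) · (X/Y)

dY/dX = 87·X²
At X = 20: dY/dX = 34800, Y = 232000

Elasticity = 34800 · (20 / 232000) = 3

Interpretation: for a small percentage change in X, the percentage change in Y is approximately 3.00 times as large.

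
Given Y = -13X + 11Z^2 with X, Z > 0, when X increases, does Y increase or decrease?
Y decreases

Taking the partial derivative:
∂Y/∂X = -13

∂Y/∂X = -13 < 0 (assuming positive values)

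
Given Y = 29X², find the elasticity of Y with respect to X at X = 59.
Elasticity = 2

Elasticity = (dY/dX) · (X/Y)

dY/dX = 58·X
At X = 59: dY/dX = 3422, Y = 100949

Elasticity = 3422 · (59 / 100949) = 2

Interpretation: for a small percentage change in X, the percentage change in Y is approximately 2.00 times as large.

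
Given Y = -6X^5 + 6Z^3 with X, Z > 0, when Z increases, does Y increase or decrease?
Y increases

Taking the partial derivative:
∂Y/∂Z = 18Z^2

∂Y/∂Z = 18Z^2 > 0 (assuming positive values)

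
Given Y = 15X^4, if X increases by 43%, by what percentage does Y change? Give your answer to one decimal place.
318.2%

For Y = 15X^4:
If X → X(1 + 0.43)
Then Y → Y · (1 + 0.43)^4
     ≈ Y · 4.1816

Percentage change = ((1 + 0.43)^4 − 1) × 100% ≈ 318.2%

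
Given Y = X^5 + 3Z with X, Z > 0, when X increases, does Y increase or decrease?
Y increases

Taking the partial derivative:
∂Y/∂X = 5X^4

∂Y/∂X = 5X^4 > 0 (assuming positive values)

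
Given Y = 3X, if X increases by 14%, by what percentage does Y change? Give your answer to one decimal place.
14.0%

For Y = 3X:
If X → X(1 + 0.14)
Then Y → Y · (1 + 0.14)^1
     = Y · 1.1400

Percentage change = ((1 + 0.14)^1 − 1) × 100% = 14.0%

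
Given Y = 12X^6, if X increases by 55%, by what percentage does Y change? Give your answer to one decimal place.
1286.7%

For Y = 12X^6:
If X → X(1 + 0.55)
Then Y → Y · (1 + 0.55)^6
     ≈ Y · 13.8672

Percentage change = ((1 + 0.55)^6 − 1) × 100% ≈ 1286.7%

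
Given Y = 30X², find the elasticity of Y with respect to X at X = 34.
Elasticity = 2

Elasticity = (dY/dX) · (X/Y)

dY/dX = 60·X
At X = 34: dY/dX = 2040, Y = 34680

Elasticity = 2040 · (34 / 34680) = 2

Interpretation: for a small percentage change in X, the percentage change in Y is approximately 2.00 times as large.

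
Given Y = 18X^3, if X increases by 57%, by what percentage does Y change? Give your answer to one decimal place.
287.0%

For Y = 18X^3:
If X → X(1 + 0.57)
Then Y → Y · (1 + 0.57)^3
     ≈ Y · 3.8699

Percentage change = ((1 + 0.57)^3 − 1) × 100% ≈ 287.0%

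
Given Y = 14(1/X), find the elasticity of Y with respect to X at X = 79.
Elasticity = -1

Elasticity = (dY/dX) · (X/Y)

dY/dX = -14/X²
At X = 79: dY/dX = -14/6241, Y = 14/79

Elasticity = (-14/6241) · (79 / (14/79)) = -1

Interpretation: for a small percentage change in X, the percentage change in Y is approximately -1.00 times as large.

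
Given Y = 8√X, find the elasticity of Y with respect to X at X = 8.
Elasticity = 1/2

Elasticity = (dY/dX) · (X/Y)

dY/dX = 4/√X
At X = 8: dY/dX = √2, Y = 16·√2

Elasticity = (√2) · (8 / (16·√2)) = 1/2

Interpretation: for a small percentage change in X, the percentage change in Y is approximately 0.50 times as large.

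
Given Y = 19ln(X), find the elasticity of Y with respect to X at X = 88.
Elasticity = 1/ln(88) ≈ 0.2233

Elasticity = (dY/dX) · (X/Y)

dY/dX = 19/X
At X = 88: dY/dX = 19/88, Y = 19·ln(88)

Elasticity = (19/88) · (88 / (19·ln(88))) = 1/ln(88) ≈ 0.2233

Interpretation: for a small percentage change in X, the percentage change in Y is approximately 0.22 times as large.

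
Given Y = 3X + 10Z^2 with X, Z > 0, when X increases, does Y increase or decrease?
Y increases

Taking the partial derivative:
∂Y/∂X = 3

∂Y/∂X = 3 > 0 (assuming positive values)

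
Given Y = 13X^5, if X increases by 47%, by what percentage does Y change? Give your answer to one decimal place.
586.4%

For Y = 13X^5:
If X → X(1 + 0.47)
Then Y → Y · (1 + 0.47)^5
     ≈ Y · 6.8641

Percentage change = ((1 + 0.47)^5 − 1) × 100% ≈ 586.4%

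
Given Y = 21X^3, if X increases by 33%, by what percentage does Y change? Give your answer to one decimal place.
135.3%

For Y = 21X^3:
If X → X(1 + 0.33)
Then Y → Y · (1 + 0.33)^3
     ≈ Y · 2.3526

Percentage change = ((1 + 0.33)^3 − 1) × 100% ≈ 135.3%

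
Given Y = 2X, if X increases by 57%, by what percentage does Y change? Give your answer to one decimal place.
57.0%

For Y = 2X:
If X → X(1 + 0.57)
Then Y → Y · (1 + 0.57)^1
     = Y · 1.5700

Percentage change = ((1 + 0.57)^1 − 1) × 100% = 57.0%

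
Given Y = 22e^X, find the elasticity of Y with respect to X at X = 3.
Elasticity = 3

Elasticity = (dY/dX) · (X/Y)

dY/dX = 22·e^X
At X = 3: dY/dX = 22·e^3, Y = 22·e^3

Elasticity = (22·e^3) · (3 / (22·e^3)) = 3

Interpretation: for a small percentage change in X, the percentage change in Y is approximately 3.00 times as large.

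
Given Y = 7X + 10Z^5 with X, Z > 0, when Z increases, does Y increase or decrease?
Y increases

Taking the partial derivative:
∂Y/∂Z = 50Z^4

∂Y/∂Z = 50Z^4 > 0 (assuming positive values)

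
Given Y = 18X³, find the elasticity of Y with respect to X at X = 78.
Elasticity = 3

Elasticity = (dY/dX) · (X/Y)

dY/dX = 54·X²
At X = 78: dY/dX = 328536, Y = 8541936

Elasticity = 328536 · (78 / 8541936) = 3

Interpretation: for a small percentage change in X, the percentage change in Y is approximately 3.00 times as large.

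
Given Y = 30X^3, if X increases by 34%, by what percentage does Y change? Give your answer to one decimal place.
140.6%

For Y = 30X^3:
If X → X(1 + 0.34)
Then Y → Y · (1 + 0.34)^3
     ≈ Y · 2.4061

Percentage change = ((1 + 0.34)^3 − 1) × 100% ≈ 140.6%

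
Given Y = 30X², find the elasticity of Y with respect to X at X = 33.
Elasticity = 2

Elasticity = (dY/dX) · (X/Y)

dY/dX = 60·X
At X = 33: dY/dX = 1980, Y = 32670

Elasticity = 1980 · (33 / 32670) = 2

Interpretation: for a small percentage change in X, the percentage change in Y is approximately 2.00 times as large.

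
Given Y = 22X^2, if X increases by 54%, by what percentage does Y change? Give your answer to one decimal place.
137.2%

For Y = 22X^2:
If X → X(1 + 0.54)
Then Y → Y · (1 + 0.54)^2
     = Y · 2.3716

Percentage change = ((1 + 0.54)^2 − 1) × 100% ≈ 137.2%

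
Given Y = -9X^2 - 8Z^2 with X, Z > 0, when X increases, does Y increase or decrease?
Y decreases

Taking the partial derivative:
∂Y/∂X = -18X

∂Y/∂X = -18X < 0 (assuming positive values)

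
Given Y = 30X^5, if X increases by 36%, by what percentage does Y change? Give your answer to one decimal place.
365.3%

For Y = 30X^5:
If X → X(1 + 0.36)
Then Y → Y · (1 + 0.36)^5
     ≈ Y · 4.6526

Percentage change = ((1 + 0.36)^5 − 1) × 100% ≈ 365.3%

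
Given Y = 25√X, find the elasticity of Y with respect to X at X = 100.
Elasticity = 1/2

Elasticity = (dY/dX) · (X/Y)

dY/dX = 25/(2·√X)
At X = 100: dY/dX = 5/4, Y = 250

Elasticity = (5/4) · (100 / 250) = 1/2

Interpretation: for a small percentage change in X, the percentage change in Y is approximately 0.50 times as large.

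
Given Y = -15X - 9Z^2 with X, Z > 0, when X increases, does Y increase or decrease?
Y decreases

Taking the partial derivative:
∂Y/∂X = -15

∂Y/∂X = -15 < 0 (assuming positive values)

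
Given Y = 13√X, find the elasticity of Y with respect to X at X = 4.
Elasticity = 1/2

Elasticity = (dY/dX) · (X/Y)

dY/dX = 13/(2·√X)
At X = 4: dY/dX = 13/4, Y = 26

Elasticity = (13/4) · (4 / 26) = 1/2

Interpretation: for a small percentage change in X, the percentage change in Y is approximately 0.50 times as large.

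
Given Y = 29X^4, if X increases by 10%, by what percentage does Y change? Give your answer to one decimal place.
46.4%

For Y = 29X^4:
If X → X(1 + 0.1)
Then Y → Y · (1 + 0.1)^4
     = Y · 1.4641

Percentage change = ((1 + 0.1)^4 − 1) × 100% ≈ 46.4%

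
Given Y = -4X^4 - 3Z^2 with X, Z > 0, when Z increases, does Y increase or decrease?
Y decreases

Taking the partial derivative:
∂Y/∂Z = -6Z

∂Y/∂Z = -6Z < 0 (assuming positive values)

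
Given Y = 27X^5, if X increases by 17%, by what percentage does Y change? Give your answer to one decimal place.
119.2%

For Y = 27X^5:
If X → X(1 + 0.17)
Then Y → Y · (1 + 0.17)^5
     ≈ Y · 2.1924

Percentage change = ((1 + 0.17)^5 − 1) × 100% ≈ 119.2%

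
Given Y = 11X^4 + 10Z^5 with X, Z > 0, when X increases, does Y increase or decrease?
Y increases

Taking the partial derivative:
∂Y/∂X = 44X^3

∂Y/∂X = 44X^3 > 0 (assuming positive values)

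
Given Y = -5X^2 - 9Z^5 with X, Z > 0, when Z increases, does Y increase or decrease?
Y decreases

Taking the partial derivative:
∂Y/∂Z = -45Z^4

∂Y/∂Z = -45Z^4 < 0 (assuming positive values)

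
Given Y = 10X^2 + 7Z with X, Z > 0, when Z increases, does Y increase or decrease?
Y increases

Taking the partial derivative:
∂Y/∂Z = 7

∂Y/∂Z = 7 > 0 (assuming positive values)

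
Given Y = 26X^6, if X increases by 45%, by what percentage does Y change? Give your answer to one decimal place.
829.4%

For Y = 26X^6:
If X → X(1 + 0.45)
Then Y → Y · (1 + 0.45)^6
     ≈ Y · 9.2941

Percentage change = ((1 + 0.45)^6 − 1) × 100% ≈ 829.4%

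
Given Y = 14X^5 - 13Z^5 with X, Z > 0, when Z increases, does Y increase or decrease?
Y decreases

Taking the partial derivative:
∂Y/∂Z = -65Z^4

∂Y/∂Z = -65Z^4 < 0 (assuming positive values)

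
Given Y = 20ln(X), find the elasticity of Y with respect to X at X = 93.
Elasticity = 1/ln(93) ≈ 0.2206

Elasticity = (dY/dX) · (X/Y)

dY/dX = 20/X
At X = 93: dY/dX = 20/93, Y = 20·ln(93)

Elasticity = (20/93) · (93 / (20·ln(93))) = 1/ln(93) ≈ 0.2206

Interpretation: for a small percentage change in X, the percentage change in Y is approximately 0.22 times as large.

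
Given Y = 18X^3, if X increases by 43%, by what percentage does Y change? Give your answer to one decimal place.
192.4%

For Y = 18X^3:
If X → X(1 + 0.43)
Then Y → Y · (1 + 0.43)^3
     ≈ Y · 2.9242

Percentage change = ((1 + 0.43)^3 − 1) × 100% ≈ 192.4%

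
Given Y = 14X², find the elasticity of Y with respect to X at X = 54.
Elasticity = 2

Elasticity = (dY/dX) · (X/Y)

dY/dX = 28·X
At X = 54: dY/dX = 1512, Y = 40824

Elasticity = 1512 · (54 / 40824) = 2

Interpretation: for a small percentage change in X, the percentage change in Y is approximately 2.00 times as large.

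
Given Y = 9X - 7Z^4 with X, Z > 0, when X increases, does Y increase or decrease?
Y increases

Taking the partial derivative:
∂Y/∂X = 9

∂Y/∂X = 9 > 0 (assuming positive values)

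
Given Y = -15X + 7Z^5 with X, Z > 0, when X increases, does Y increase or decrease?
Y decreases

Taking the partial derivative:
∂Y/∂X = -15

∂Y/∂X = -15 < 0 (assuming positive values)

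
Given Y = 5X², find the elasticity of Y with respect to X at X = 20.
Elasticity = 2

Elasticity = (dY/dX) · (X/Y)

dY/dX = 10·X
At X = 20: dY/dX = 200, Y = 2000

Elasticity = 200 · (20 / 2000) = 2

Interpretation: for a small percentage change in X, the percentage change in Y is approximately 2.00 times as large.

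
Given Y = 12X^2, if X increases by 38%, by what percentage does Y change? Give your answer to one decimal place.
90.4%

For Y = 12X^2:
If X → X(1 + 0.38)
Then Y → Y · (1 + 0.38)^2
     = Y · 1.9044

Percentage change = ((1 + 0.38)^2 − 1) × 100% ≈ 90.4%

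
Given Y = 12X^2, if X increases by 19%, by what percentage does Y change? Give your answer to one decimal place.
41.6%

For Y = 12X^2:
If X → X(1 + 0.19)
Then Y → Y · (1 + 0.19)^2
     = Y · 1.4161

Percentage change = ((1 + 0.19)^2 − 1) × 100% ≈ 41.6%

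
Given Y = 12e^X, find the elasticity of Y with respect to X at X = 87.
Elasticity = 87

Elasticity = (dY/dX) · (X/Y)

dY/dX = 12·e^X
At X = 87: dY/dX = 12·e^87, Y = 12·e^87

Elasticity = (12·e^87) · (87 / (12·e^87)) = 87

Interpretation: for a small percentage change in X, the percentage change in Y is approximately 87.00 times as large.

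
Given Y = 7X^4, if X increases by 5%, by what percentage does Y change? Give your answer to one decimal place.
21.6%

For Y = 7X^4:
If X → X(1 + 0.05)
Then Y → Y · (1 + 0.05)^4
     ≈ Y · 1.2155

Percentage change = ((1 + 0.05)^4 − 1) × 100% ≈ 21.6%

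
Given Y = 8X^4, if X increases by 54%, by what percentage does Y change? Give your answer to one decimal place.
462.4%

For Y = 8X^4:
If X → X(1 + 0.54)
Then Y → Y · (1 + 0.54)^4
     ≈ Y · 5.6245

Percentage change = ((1 + 0.54)^4 − 1) × 100% ≈ 462.4%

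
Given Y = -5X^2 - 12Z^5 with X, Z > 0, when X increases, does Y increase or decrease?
Y decreases

Taking the partial derivative:
∂Y/∂X = -10X

∂Y/∂X = -10X < 0 (assuming positive values)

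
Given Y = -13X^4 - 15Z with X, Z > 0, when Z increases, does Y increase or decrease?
Y decreases

Taking the partial derivative:
∂Y/∂Z = -15

∂Y/∂Z = -15 < 0 (assuming positive values)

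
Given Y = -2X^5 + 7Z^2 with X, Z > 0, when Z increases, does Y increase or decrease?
Y increases

Taking the partial derivative:
∂Y/∂Z = 14Z

∂Y/∂Z = 14Z > 0 (assuming positive values)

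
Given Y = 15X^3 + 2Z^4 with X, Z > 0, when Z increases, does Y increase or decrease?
Y increases

Taking the partial derivative:
∂Y/∂Z = 8Z^3

∂Y/∂Z = 8Z^3 > 0 (assuming positive values)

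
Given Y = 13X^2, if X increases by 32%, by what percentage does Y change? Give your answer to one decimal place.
74.2%

For Y = 13X^2:
If X → X(1 + 0.32)
Then Y → Y · (1 + 0.32)^2
     = Y · 1.7424

Percentage change = ((1 + 0.32)^2 − 1) × 100% ≈ 74.2%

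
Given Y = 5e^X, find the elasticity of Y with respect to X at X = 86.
Elasticity = 86

Elasticity = (dY/dX) · (X/Y)

dY/dX = 5·e^X
At X = 86: dY/dX = 5·e^86, Y = 5·e^86

Elasticity = (5·e^86) · (86 / (5·e^86)) = 86

Interpretation: for a small percentage change in X, the percentage change in Y is approximately 86.00 times as large.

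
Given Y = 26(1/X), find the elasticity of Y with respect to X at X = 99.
Elasticity = -1

Elasticity = (dY/dX) · (X/Y)

dY/dX = -26/X²
At X = 99: dY/dX = -26/9801, Y = 26/99

Elasticity = (-26/9801) · (99 / (26/99)) = -1

Interpretation: for a small percentage change in X, the percentage change in Y is approximately -1.00 times as large.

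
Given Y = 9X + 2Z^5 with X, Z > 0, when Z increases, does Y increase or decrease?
Y increases

Taking the partial derivative:
∂Y/∂Z = 10Z^4

∂Y/∂Z = 10Z^4 > 0 (assuming positive values)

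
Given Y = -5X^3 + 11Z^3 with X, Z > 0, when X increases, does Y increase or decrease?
Y decreases

Taking the partial derivative:
∂Y/∂X = -15X^2

∂Y/∂X = -15X^2 < 0 (assuming positive values)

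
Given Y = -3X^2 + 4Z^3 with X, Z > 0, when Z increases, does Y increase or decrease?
Y increases

Taking the partial derivative:
∂Y/∂Z = 12Z^2

∂Y/∂Z = 12Z^2 > 0 (assuming positive values)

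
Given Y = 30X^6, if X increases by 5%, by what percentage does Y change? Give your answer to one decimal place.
34.0%

For Y = 30X^6:
If X → X(1 + 0.05)
Then Y → Y · (1 + 0.05)^6
     ≈ Y · 1.3401

Percentage change = ((1 + 0.05)^6 − 1) × 100% ≈ 34.0%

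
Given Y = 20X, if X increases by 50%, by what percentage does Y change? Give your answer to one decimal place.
50.0%

For Y = 20X:
If X → X(1 + 0.5)
Then Y → Y · (1 + 0.5)^1
     = Y · 1.5000

Percentage change = ((1 + 0.5)^1 − 1) × 100% = 50.0%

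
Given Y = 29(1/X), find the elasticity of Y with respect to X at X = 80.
Elasticity = -1

Elasticity = (dY/dX) · (X/Y)

dY/dX = -29/X²
At X = 80: dY/dX = -29/6400, Y = 29/80

Elasticity = (-29/6400) · (80 / (29/80)) = -1

Interpretation: for a small percentage change in X, the percentage change in Y is approximately -1.00 times as large.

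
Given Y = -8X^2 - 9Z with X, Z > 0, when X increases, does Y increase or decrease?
Y decreases

Taking the partial derivative:
∂Y/∂X = -16X

∂Y/∂X = -16X < 0 (assuming positive values)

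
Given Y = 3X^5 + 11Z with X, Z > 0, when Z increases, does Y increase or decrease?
Y increases

Taking the partial derivative:
∂Y/∂Z = 11

∂Y/∂Z = 11 > 0 (assuming positive values)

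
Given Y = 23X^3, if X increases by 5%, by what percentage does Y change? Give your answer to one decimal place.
15.8%

For Y = 23X^3:
If X → X(1 + 0.05)
Then Y → Y · (1 + 0.05)^3
     ≈ Y · 1.1576

Percentage change = ((1 + 0.05)^3 − 1) × 100% ≈ 15.8%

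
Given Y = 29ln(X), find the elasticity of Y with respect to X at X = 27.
Elasticity = 1/ln(27) ≈ 0.3034

Elasticity = (dY/dX) · (X/Y)

dY/dX = 29/X
At X = 27: dY/dX = 29/27, Y = 29·ln(27)

Elasticity = (29/27) · (27 / (29·ln(27))) = 1/ln(27) ≈ 0.3034

Interpretation: for a small percentage change in X, the percentage change in Y is approximately 0.30 times as large.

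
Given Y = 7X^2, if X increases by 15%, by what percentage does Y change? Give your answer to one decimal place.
32.3%

For Y = 7X^2:
If X → X(1 + 0.15)
Then Y → Y · (1 + 0.15)^2
     = Y · 1.3225

Percentage change = ((1 + 0.15)^2 − 1) × 100% ≈ 32.3%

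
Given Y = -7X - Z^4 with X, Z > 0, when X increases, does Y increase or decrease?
Y decreases

Taking the partial derivative:
∂Y/∂X = -7

∂Y/∂X = -7 < 0 (assuming positive values)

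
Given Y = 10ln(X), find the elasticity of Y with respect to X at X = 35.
Elasticity = 1/ln(35) ≈ 0.2813

Elasticity = (dY/dX) · (X/Y)

dY/dX = 10/X
At X = 35: dY/dX = 2/7, Y = 10·ln(35)

Elasticity = (2/7) · (35 / (10·ln(35))) = 1/ln(35) ≈ 0.2813

Interpretation: for a small percentage change in X, the percentage change in Y is approximately 0.28 times as large.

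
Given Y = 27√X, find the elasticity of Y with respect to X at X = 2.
Elasticity = 1/2

Elasticity = (dY/dX) · (X/Y)

dY/dX = 27/(2·√X)
At X = 2: dY/dX = 27·√2/4, Y = 27·√2

Elasticity = (27·√2/4) · (2 / (27·√2)) = 1/2

Interpretation: for a small percentage change in X, the percentage change in Y is approximately 0.50 times as large.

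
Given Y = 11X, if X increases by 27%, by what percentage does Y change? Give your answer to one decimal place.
27.0%

For Y = 11X:
If X → X(1 + 0.27)
Then Y → Y · (1 + 0.27)^1
     = Y · 1.2700

Percentage change = ((1 + 0.27)^1 − 1) × 100% = 27.0%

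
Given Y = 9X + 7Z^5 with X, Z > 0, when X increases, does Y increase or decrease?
Y increases

Taking the partial derivative:
∂Y/∂X = 9

∂Y/∂X = 9 > 0 (assuming positive values)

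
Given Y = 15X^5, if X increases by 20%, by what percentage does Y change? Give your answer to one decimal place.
148.8%

For Y = 15X^5:
If X → X(1 + 0.2)
Then Y → Y · (1 + 0.2)^5
     ≈ Y · 2.4883

Percentage change = ((1 + 0.2)^5 − 1) × 100% ≈ 148.8%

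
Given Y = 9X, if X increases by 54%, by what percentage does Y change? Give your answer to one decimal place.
54.0%

For Y = 9X:
If X → X(1 + 0.54)
Then Y → Y · (1 + 0.54)^1
     = Y · 1.5400

Percentage change = ((1 + 0.54)^1 − 1) × 100% = 54.0%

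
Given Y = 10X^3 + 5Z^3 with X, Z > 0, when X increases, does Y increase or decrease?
Y increases

Taking the partial derivative:
∂Y/∂X = 30X^2

∂Y/∂X = 30X^2 > 0 (assuming positive values)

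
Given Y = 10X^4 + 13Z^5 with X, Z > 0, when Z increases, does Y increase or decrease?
Y increases

Taking the partial derivative:
∂Y/∂Z = 65Z^4

∂Y/∂Z = 65Z^4 > 0 (assuming positive values)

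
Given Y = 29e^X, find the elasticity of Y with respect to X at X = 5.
Elasticity = 5

Elasticity = (dY/dX) · (X/Y)

dY/dX = 29·e^X
At X = 5: dY/dX = 29·e^5, Y = 29·e^5

Elasticity = (29·e^5) · (5 / (29·e^5)) = 5

Interpretation: for a small percentage change in X, the percentage change in Y is approximately 5.00 times as large.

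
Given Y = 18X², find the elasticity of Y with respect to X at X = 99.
Elasticity = 2

Elasticity = (dY/dX) · (X/Y)

dY/dX = 36·X
At X = 99: dY/dX = 3564, Y = 176418

Elasticity = 3564 · (99 / 176418) = 2

Interpretation: for a small percentage change in X, the percentage change in Y is approximately 2.00 times as large.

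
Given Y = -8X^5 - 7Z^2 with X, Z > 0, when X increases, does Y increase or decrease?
Y decreases

Taking the partial derivative:
∂Y/∂X = -40X^4

∂Y/∂X = -40X^4 < 0 (assuming positive values)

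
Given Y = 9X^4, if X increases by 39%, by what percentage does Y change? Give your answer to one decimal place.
273.3%

For Y = 9X^4:
If X → X(1 + 0.39)
Then Y → Y · (1 + 0.39)^4
     ≈ Y · 3.7330

Percentage change = ((1 + 0.39)^4 − 1) × 100% ≈ 273.3%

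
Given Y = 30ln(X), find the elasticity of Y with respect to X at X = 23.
Elasticity = 1/ln(23) ≈ 0.3189

Elasticity = (dY/dX) · (X/Y)

dY/dX = 30/X
At X = 23: dY/dX = 30/23, Y = 30·ln(23)

Elasticity = (30/23) · (23 / (30·ln(23))) = 1/ln(23) ≈ 0.3189

Interpretation: for a small percentage change in X, the percentage change in Y is approximately 0.32 times as large.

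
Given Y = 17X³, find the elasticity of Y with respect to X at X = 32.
Elasticity = 3

Elasticity = (dY/dX) · (X/Y)

dY/dX = 51·X²
At X = 32: dY/dX = 52224, Y = 557056

Elasticity = 52224 · (32 / 557056) = 3

Interpretation: for a small percentage change in X, the percentage change in Y is approximately 3.00 times as large.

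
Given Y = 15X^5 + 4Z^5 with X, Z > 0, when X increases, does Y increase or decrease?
Y increases

Taking the partial derivative:
∂Y/∂X = 75X^4

∂Y/∂X = 75X^4 > 0 (assuming positive values)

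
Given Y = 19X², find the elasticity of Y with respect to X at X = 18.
Elasticity = 2

Elasticity = (dY/dX) · (X/Y)

dY/dX = 38·X
At X = 18: dY/dX = 684, Y = 6156

Elasticity = 684 · (18 / 6156) = 2

Interpretation: for a small percentage change in X, the percentage change in Y is approximately 2.00 times as large.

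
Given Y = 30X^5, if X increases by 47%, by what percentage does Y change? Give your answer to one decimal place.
586.4%

For Y = 30X^5:
If X → X(1 + 0.47)
Then Y → Y · (1 + 0.47)^5
     ≈ Y · 6.8641

Percentage change = ((1 + 0.47)^5 − 1) × 100% ≈ 586.4%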